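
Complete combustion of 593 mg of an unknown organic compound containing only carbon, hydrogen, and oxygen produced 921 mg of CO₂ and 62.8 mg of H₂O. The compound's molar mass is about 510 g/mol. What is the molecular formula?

mol C = 0.921 g CO₂ ÷ 44.009 g/mol = 0.02093 mol
mol H = 2 × 0.0628 g H₂O ÷ 18.015 g/mol = 0.006972 mol
mass O = 0.593 − (0.2514 + 0.007028) = 0.3346 g → mol O = 0.3346 ÷ 15.999 = 0.02091 mol
Divide by the smallest (0.006972 mol): C 3.002, H 1.000, O 3.000
Empirical formula: C3HO3
Empirical-formula mass = 85.04 g/mol; 510 ÷ 85.04 ≈ 6, so the molecular formula is C18H6O18.

C18H6O18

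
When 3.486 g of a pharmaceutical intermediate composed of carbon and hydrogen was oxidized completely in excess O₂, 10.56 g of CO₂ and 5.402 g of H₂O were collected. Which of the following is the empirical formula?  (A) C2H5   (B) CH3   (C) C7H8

(A) C2H5

mol C = 10.56 g CO₂ ÷ 44.009 g/mol = 0.23995 mol
mol H = 2 × 5.402 g H₂O ÷ 18.015 g/mol = 0.59972 mol
Divide by the smallest (0.23995 mol): C 1.000, H 2.499
Multiplying each by 2 gives whole numbers: C 2.00, H 5.00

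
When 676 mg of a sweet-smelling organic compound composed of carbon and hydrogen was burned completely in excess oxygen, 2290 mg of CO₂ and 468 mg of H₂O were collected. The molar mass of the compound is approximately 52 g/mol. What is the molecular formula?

mol C = 2.29 g CO₂ ÷ 44.009 g/mol = 0.05203 mol
mol H = 2 × 0.468 g H₂O ÷ 18.015 g/mol = 0.05196 mol
Divide by the smallest (0.05196 mol): C 1.002, H 1.000
Empirical formula: CH
Empirical-formula mass = 13.02 g/mol; 52 ÷ 13.02 ≈ 4, so the molecular formula is C4H4.

C4H4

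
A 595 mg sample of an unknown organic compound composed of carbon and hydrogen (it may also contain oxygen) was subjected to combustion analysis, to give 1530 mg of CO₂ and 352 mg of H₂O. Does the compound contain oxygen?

yes

mol C = 1.53 g CO₂ ÷ 44.009 g/mol = 0.03477 mol
mol H = 2 × 0.352 g H₂O ÷ 18.015 g/mol = 0.03908 mol
C and H account for only 0.4570 g of the 0.595 g sample; the remaining 0.1380 g must be oxygen.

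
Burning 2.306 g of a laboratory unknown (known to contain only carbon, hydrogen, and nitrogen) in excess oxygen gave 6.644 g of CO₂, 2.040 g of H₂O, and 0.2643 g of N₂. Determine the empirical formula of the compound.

C8H12N

mol C = 6.644 g CO₂ ÷ 44.009 g/mol = 0.15097 mol
mol H = 2 × 2.040 g H₂O ÷ 18.015 g/mol = 0.22648 mol
mol N = 2 × 0.2643 g N₂ ÷ 28.014 g/mol = 0.018869 mol
Divide by the smallest (0.018869 mol): C 8.001, H 12.003, N 1.000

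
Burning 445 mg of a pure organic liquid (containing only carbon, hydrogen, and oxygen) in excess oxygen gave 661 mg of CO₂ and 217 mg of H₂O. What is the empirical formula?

C5H8O5

mol C = 0.661 g CO₂ ÷ 44.009 g/mol = 0.01502 mol
mol H = 2 × 0.217 g H₂O ÷ 18.015 g/mol = 0.02409 mol
mass O = 0.445 − (0.1804 + 0.02428) = 0.2403 g → mol O = 0.2403 ÷ 15.999 = 0.01502 mol
Divide by the smallest (0.01502 mol): C 1.000, H 1.604, O 1.000
Multiplying each by 5 gives whole numbers: C 5.00, H 8.02, O 5.00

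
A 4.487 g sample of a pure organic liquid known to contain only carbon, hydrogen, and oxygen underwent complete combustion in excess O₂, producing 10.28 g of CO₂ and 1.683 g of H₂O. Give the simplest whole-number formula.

mol C = 10.28 g CO₂ ÷ 44.009 g/mol = 0.23359 mol
mol H = 2 × 1.683 g H₂O ÷ 18.015 g/mol = 0.18684 mol
mass O = 4.487 − (2.8056 + 0.18834) = 1.4930 g → mol O = 1.4930 ÷ 15.999 = 0.093320 mol
Divide by the smallest (0.093320 mol): C 2.503, H 2.002, O 1.000
Multiplying each by 2 gives whole numbers: C 5.01, H 4.00, O 2.00

C5H4O2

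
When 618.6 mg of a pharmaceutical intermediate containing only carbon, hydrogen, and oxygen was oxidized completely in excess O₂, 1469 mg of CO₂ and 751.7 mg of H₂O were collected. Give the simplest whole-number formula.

mol C = 1.469 g CO₂ ÷ 44.009 g/mol = 0.033380 mol
mol H = 2 × 0.7517 g H₂O ÷ 18.015 g/mol = 0.083453 mol
mass O = 0.6186 − (0.40092 + 0.084120) = 0.13356 g → mol O = 0.13356 ÷ 15.999 = 0.0083479 mol
Divide by the smallest (0.0083479 mol): C 3.999, H 9.997, O 1.000

C4H10O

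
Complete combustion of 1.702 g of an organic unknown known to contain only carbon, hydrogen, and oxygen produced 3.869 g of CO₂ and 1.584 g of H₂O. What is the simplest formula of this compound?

C3H6O

mol C = 3.869 g CO₂ ÷ 44.009 g/mol = 0.087914 mol
mol H = 2 × 1.584 g H₂O ÷ 18.015 g/mol = 0.17585 mol
mass O = 1.702 − (1.0559 + 0.17726) = 0.46881 g → mol O = 0.46881 ÷ 15.999 = 0.029302 mol
Divide by the smallest (0.029302 mol): C 3.000, H 6.001, O 1.000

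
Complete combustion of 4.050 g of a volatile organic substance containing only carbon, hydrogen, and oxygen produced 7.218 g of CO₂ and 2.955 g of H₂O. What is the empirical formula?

mol C = 7.218 g CO₂ ÷ 44.009 g/mol = 0.16401 mol
mol H = 2 × 2.955 g H₂O ÷ 18.015 g/mol = 0.32806 mol
mass O = 4.050 − (1.9699 + 0.33068) = 1.7494 g → mol O = 1.7494 ÷ 15.999 = 0.10934 mol
Divide by the smallest (0.10934 mol): C 1.500, H 3.000, O 1.000
Multiplying each by 2 gives whole numbers: C 3.00, H 6.00, O 2.00

C3H6O2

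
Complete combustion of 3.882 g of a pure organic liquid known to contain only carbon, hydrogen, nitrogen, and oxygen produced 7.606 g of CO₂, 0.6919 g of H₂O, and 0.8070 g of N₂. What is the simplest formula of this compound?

C9H4N3O3

mol C = 7.606 g CO₂ ÷ 44.009 g/mol = 0.17283 mol
mol H = 2 × 0.6919 g H₂O ÷ 18.015 g/mol = 0.076814 mol
mol N = 2 × 0.8070 g N₂ ÷ 28.014 g/mol = 0.057614 mol
mass O = 3.882 − (2.0758 + 0.077428 + 0.80700) = 0.92173 g → mol O = 0.92173 ÷ 15.999 = 0.057612 mol
Divide by the smallest (0.057612 mol): C 3.000, H 1.333, N 1.000, O 1.000
Multiplying each by 3 gives whole numbers: C 9.00, H 4.00, N 3.00, O 3.00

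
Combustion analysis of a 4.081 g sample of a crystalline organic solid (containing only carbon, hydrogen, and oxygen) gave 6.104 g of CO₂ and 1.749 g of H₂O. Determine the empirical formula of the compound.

C5H7O5

mol C = 6.104 g CO₂ ÷ 44.009 g/mol = 0.13870 mol
mol H = 2 × 1.749 g H₂O ÷ 18.015 g/mol = 0.19417 mol
mass O = 4.081 − (1.6659 + 0.19572) = 2.2194 g → mol O = 2.2194 ÷ 15.999 = 0.13872 mol
Divide by the smallest (0.13870 mol): C 1.000, H 1.400, O 1.000
Multiplying each by 5 gives whole numbers: C 5.00, H 7.00, O 5.00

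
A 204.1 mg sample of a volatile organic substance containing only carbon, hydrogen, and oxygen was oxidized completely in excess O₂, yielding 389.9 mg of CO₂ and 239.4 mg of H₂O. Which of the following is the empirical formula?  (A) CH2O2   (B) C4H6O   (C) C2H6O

(C) C2H6O

mol C = 0.3899 g CO₂ ÷ 44.009 g/mol = 0.0088596 mol
mol H = 2 × 0.2394 g H₂O ÷ 18.015 g/mol = 0.026578 mol
mass O = 0.2041 − (0.10641 + 0.026790) = 0.070897 g → mol O = 0.070897 ÷ 15.999 = 0.0044314 mol
Divide by the smallest (0.0044314 mol): C 1.999, H 5.998, O 1.000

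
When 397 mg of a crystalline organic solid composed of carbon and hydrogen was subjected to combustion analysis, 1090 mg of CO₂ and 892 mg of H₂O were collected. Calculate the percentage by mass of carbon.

74.9%

mol C = 1.09 g CO₂ ÷ 44.009 g/mol = 0.02477 mol
mol H = 2 × 0.892 g H₂O ÷ 18.015 g/mol = 0.09903 mol
mass % C = 0.2975 g ÷ 0.397 g × 100%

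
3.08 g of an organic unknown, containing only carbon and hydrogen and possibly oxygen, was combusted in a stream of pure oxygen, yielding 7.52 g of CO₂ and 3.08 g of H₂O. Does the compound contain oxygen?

yes

mol C = 7.52 g CO₂ ÷ 44.009 g/mol = 0.1709 mol
mol H = 2 × 3.08 g H₂O ÷ 18.015 g/mol = 0.3419 mol
C and H account for only 2.397 g of the 3.08 g sample; the remaining 0.6830 g must be oxygen.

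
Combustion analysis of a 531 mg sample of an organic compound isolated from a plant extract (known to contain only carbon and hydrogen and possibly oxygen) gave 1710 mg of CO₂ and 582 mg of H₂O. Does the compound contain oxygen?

mol C = 1.71 g CO₂ ÷ 44.009 g/mol = 0.03886 mol
mol H = 2 × 0.582 g H₂O ÷ 18.015 g/mol = 0.06461 mol
C and H together account for 0.5318 g — essentially the entire 0.531 g sample — so the compound contains no oxygen.

no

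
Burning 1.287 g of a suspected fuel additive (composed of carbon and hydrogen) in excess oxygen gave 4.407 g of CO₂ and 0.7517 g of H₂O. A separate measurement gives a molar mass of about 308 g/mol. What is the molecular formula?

mol C = 4.407 g CO₂ ÷ 44.009 g/mol = 0.10014 mol
mol H = 2 × 0.7517 g H₂O ÷ 18.015 g/mol = 0.083453 mol
Divide by the smallest (0.083453 mol): C 1.200, H 1.000
Multiplying each by 5 gives whole numbers: C 6.00, H 5.00
Empirical formula: C6H5
Empirical-formula mass = 77.11 g/mol; 308 ÷ 77.11 ≈ 4, so the molecular formula is C24H20.

C24H20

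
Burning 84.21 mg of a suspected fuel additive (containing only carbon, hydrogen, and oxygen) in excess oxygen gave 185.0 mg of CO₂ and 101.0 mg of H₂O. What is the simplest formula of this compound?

mol C = 0.1850 g CO₂ ÷ 44.009 g/mol = 0.0042037 mol
mol H = 2 × 0.1010 g H₂O ÷ 18.015 g/mol = 0.011213 mol
mass O = 0.08421 − (0.050490 + 0.011303) = 0.022417 g → mol O = 0.022417 ÷ 15.999 = 0.0014011 mol
Divide by the smallest (0.0014011 mol): C 3.000, H 8.003, O 1.000

C3H8O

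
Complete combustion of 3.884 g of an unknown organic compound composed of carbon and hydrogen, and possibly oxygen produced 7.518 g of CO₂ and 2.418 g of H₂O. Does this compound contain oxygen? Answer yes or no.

yes

mol C = 7.518 g CO₂ ÷ 44.009 g/mol = 0.17083 mol
mol H = 2 × 2.418 g H₂O ÷ 18.015 g/mol = 0.26844 mol
C and H account for only 2.3224 g of the 3.884 g sample; the remaining 1.5616 g must be oxygen.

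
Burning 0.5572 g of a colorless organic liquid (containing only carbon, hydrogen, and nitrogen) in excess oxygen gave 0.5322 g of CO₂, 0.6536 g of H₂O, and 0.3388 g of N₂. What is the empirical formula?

CH6N2

mol C = 0.5322 g CO₂ ÷ 44.009 g/mol = 0.012093 mol
mol H = 2 × 0.6536 g H₂O ÷ 18.015 g/mol = 0.072562 mol
mol N = 2 × 0.3388 g N₂ ÷ 28.014 g/mol = 0.024188 mol
Divide by the smallest (0.012093 mol): C 1.000, H 6.000, N 2.000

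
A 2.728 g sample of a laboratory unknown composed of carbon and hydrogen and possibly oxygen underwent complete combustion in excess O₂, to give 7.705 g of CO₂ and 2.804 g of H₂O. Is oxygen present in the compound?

mol C = 7.705 g CO₂ ÷ 44.009 g/mol = 0.17508 mol
mol H = 2 × 2.804 g H₂O ÷ 18.015 g/mol = 0.31130 mol
C and H account for only 2.4166 g of the 2.728 g sample; the remaining 0.31135 g must be oxygen.

yes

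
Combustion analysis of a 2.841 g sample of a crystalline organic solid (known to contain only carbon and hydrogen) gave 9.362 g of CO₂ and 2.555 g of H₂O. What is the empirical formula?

C3H4

mol C = 9.362 g CO₂ ÷ 44.009 g/mol = 0.21273 mol
mol H = 2 × 2.555 g H₂O ÷ 18.015 g/mol = 0.28365 mol
Divide by the smallest (0.21273 mol): C 1.000, H 1.333
Multiplying each by 3 gives whole numbers: C 3.00, H 4.00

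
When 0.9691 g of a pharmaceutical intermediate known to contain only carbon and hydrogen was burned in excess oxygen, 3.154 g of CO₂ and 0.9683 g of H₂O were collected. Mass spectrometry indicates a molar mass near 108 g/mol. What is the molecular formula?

mol C = 3.154 g CO₂ ÷ 44.009 g/mol = 0.071667 mol
mol H = 2 × 0.9683 g H₂O ÷ 18.015 g/mol = 0.10750 mol
Divide by the smallest (0.071667 mol): C 1.000, H 1.500
Multiplying each by 2 gives whole numbers: C 2.00, H 3.00
Empirical formula: C2H3
Empirical-formula mass = 27.05 g/mol; 108 ÷ 27.05 ≈ 4, so the molecular formula is C8H12.

C8H12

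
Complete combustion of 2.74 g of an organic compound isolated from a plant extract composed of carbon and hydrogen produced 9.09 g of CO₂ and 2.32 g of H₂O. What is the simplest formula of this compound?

mol C = 9.09 g CO₂ ÷ 44.009 g/mol = 0.2065 mol
mol H = 2 × 2.32 g H₂O ÷ 18.015 g/mol = 0.2576 mol
Divide by the smallest (0.2065 mol): C 1.000, H 1.247
Multiplying each by 4 gives whole numbers: C 4.00, H 4.99

C4H5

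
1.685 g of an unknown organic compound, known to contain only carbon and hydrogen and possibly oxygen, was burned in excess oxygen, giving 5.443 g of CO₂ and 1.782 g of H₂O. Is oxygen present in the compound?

mol C = 5.443 g CO₂ ÷ 44.009 g/mol = 0.12368 mol
mol H = 2 × 1.782 g H₂O ÷ 18.015 g/mol = 0.19784 mol
C and H together account for 1.6849 g — essentially the entire 1.685 g sample — so the compound contains no oxygen.

no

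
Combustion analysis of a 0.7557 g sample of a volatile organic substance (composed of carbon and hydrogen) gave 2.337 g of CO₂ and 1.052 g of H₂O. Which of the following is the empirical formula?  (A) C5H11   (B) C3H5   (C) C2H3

mol C = 2.337 g CO₂ ÷ 44.009 g/mol = 0.053103 mol
mol H = 2 × 1.052 g H₂O ÷ 18.015 g/mol = 0.11679 mol
Divide by the smallest (0.053103 mol): C 1.000, H 2.199
Multiplying each by 5 gives whole numbers: C 5.00, H 11.00

(A) C5H11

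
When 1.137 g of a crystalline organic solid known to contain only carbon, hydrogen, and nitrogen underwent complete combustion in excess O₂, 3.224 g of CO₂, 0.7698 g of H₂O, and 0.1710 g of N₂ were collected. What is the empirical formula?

C6H7N

mol C = 3.224 g CO₂ ÷ 44.009 g/mol = 0.073258 mol
mol H = 2 × 0.7698 g H₂O ÷ 18.015 g/mol = 0.085462 mol
mol N = 2 × 0.1710 g N₂ ÷ 28.014 g/mol = 0.012208 mol
Divide by the smallest (0.012208 mol): C 6.001, H 7.000, N 1.000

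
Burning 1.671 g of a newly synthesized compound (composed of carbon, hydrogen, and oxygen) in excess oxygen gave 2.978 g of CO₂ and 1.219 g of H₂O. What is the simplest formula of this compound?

C3H6O2

mol C = 2.978 g CO₂ ÷ 44.009 g/mol = 0.067668 mol
mol H = 2 × 1.219 g H₂O ÷ 18.015 g/mol = 0.13533 mol
mass O = 1.671 − (0.81276 + 0.13641) = 0.72183 g → mol O = 0.72183 ÷ 15.999 = 0.045117 mol
Divide by the smallest (0.045117 mol): C 1.500, H 3.000, O 1.000
Multiplying each by 2 gives whole numbers: C 3.00, H 6.00, O 2.00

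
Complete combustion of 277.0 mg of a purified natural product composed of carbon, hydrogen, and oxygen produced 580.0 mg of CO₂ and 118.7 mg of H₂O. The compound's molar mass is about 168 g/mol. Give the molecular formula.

mol C = 0.5800 g CO₂ ÷ 44.009 g/mol = 0.013179 mol
mol H = 2 × 0.1187 g H₂O ÷ 18.015 g/mol = 0.013178 mol
mass O = 0.2770 − (0.15829 + 0.013283) = 0.10542 g → mol O = 0.10542 ÷ 15.999 = 0.0065893 mol
Divide by the smallest (0.0065893 mol): C 2.000, H 2.000, O 1.000
Empirical formula: C2H2O
Empirical-formula mass = 42.04 g/mol; 168 ÷ 42.04 ≈ 4, so the molecular formula is C8H8O4.

C8H8O4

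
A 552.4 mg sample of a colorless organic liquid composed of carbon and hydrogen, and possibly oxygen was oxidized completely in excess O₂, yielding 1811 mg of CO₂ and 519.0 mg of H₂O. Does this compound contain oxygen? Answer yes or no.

mol C = 1.811 g CO₂ ÷ 44.009 g/mol = 0.041151 mol
mol H = 2 × 0.5190 g H₂O ÷ 18.015 g/mol = 0.057619 mol
C and H together account for 0.55234 g — essentially the entire 0.5524 g sample — so the compound contains no oxygen.

no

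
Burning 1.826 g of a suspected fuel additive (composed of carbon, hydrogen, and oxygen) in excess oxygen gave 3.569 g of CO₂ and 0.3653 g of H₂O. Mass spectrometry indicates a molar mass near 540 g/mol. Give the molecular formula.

C24H12O15

mol C = 3.569 g CO₂ ÷ 44.009 g/mol = 0.081097 mol
mol H = 2 × 0.3653 g H₂O ÷ 18.015 g/mol = 0.040555 mol
mass O = 1.826 − (0.97406 + 0.040880) = 0.81106 g → mol O = 0.81106 ÷ 15.999 = 0.050695 mol
Divide by the smallest (0.040555 mol): C 2.000, H 1.000, O 1.250
Multiplying each by 4 gives whole numbers: C 8.00, H 4.00, O 5.00
Empirical formula: C8H4O5
Empirical-formula mass = 180.12 g/mol; 540 ÷ 180.12 ≈ 3, so the molecular formula is C24H12O15.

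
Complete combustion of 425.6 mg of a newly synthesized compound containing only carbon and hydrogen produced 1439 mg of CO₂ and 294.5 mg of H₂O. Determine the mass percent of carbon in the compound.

92.28%

mol C = 1.439 g CO₂ ÷ 44.009 g/mol = 0.032698 mol
mol H = 2 × 0.2945 g H₂O ÷ 18.015 g/mol = 0.032695 mol
mass % C = 0.39273 g ÷ 0.4256 g × 100%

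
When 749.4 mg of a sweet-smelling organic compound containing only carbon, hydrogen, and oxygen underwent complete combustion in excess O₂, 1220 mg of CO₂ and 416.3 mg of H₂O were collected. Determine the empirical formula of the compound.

mol C = 1.220 g CO₂ ÷ 44.009 g/mol = 0.027722 mol
mol H = 2 × 0.4163 g H₂O ÷ 18.015 g/mol = 0.046217 mol
mass O = 0.7494 − (0.33296 + 0.046587) = 0.36985 g → mol O = 0.36985 ÷ 15.999 = 0.023117 mol
Divide by the smallest (0.023117 mol): C 1.199, H 1.999, O 1.000
Multiplying each by 5 gives whole numbers: C 6.00, H 10.00, O 5.00

C6H10O5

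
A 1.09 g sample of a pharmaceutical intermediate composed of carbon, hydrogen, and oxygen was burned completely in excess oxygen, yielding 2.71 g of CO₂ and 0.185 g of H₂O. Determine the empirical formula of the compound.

mol C = 2.71 g CO₂ ÷ 44.009 g/mol = 0.06158 mol
mol H = 2 × 0.185 g H₂O ÷ 18.015 g/mol = 0.02054 mol
mass O = 1.09 − (0.7396 + 0.02070) = 0.3297 g → mol O = 0.3297 ÷ 15.999 = 0.02061 mol
Divide by the smallest (0.02054 mol): C 2.998, H 1.000, O 1.003

C3HO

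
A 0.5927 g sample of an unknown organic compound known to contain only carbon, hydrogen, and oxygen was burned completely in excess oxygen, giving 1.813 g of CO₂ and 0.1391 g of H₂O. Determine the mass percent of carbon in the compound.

mol C = 1.813 g CO₂ ÷ 44.009 g/mol = 0.041196 mol
mol H = 2 × 0.1391 g H₂O ÷ 18.015 g/mol = 0.015443 mol
mass O = 0.5927 − (0.49481 + 0.015566) = 0.082327 g → mol O = 0.082327 ÷ 15.999 = 0.0051458 mol
mass % C = 0.49481 g ÷ 0.5927 g × 100%

83.48%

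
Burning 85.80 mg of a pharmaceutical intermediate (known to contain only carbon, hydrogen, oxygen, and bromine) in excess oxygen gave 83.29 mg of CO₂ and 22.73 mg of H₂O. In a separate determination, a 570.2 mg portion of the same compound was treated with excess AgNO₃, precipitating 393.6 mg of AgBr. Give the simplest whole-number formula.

mol C = 0.08329 g CO₂ ÷ 44.009 g/mol = 0.0018926 mol
mol H = 2 × 0.02273 g H₂O ÷ 18.015 g/mol = 0.0025235 mol
From the AgBr data: mol Br per gram of compound = (0.3936 ÷ 187.772) ÷ 0.5702 = 0.0036762 mol/g, so in the 0.08580 g combustion sample mol Br = 0.00031542 mol
mass O = 0.08580 − (0.022732 + 0.0025436 + 0.025203) = 0.035322 g → mol O = 0.035322 ÷ 15.999 = 0.0022077 mol
Divide by the smallest (0.00031542 mol): C 6.000, H 8.000, Br 1.000, O 6.999

C6H8BrO7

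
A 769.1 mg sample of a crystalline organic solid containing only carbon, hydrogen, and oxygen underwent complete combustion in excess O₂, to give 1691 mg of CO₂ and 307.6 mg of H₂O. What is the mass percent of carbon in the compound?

60.01%

mol C = 1.691 g CO₂ ÷ 44.009 g/mol = 0.038424 mol
mol H = 2 × 0.3076 g H₂O ÷ 18.015 g/mol = 0.034149 mol
mass O = 0.7691 − (0.46151 + 0.034423) = 0.27317 g → mol O = 0.27317 ÷ 15.999 = 0.017074 mol
mass % C = 0.46151 g ÷ 0.7691 g × 100%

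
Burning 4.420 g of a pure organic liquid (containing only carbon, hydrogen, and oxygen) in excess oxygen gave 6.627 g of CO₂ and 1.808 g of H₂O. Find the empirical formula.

C3H4O3

mol C = 6.627 g CO₂ ÷ 44.009 g/mol = 0.15058 mol
mol H = 2 × 1.808 g H₂O ÷ 18.015 g/mol = 0.20072 mol
mass O = 4.420 − (1.8087 + 0.20233) = 2.4090 g → mol O = 2.4090 ÷ 15.999 = 0.15057 mol
Divide by the smallest (0.15057 mol): C 1.000, H 1.333, O 1.000
Multiplying each by 3 gives whole numbers: C 3.00, H 4.00, O 3.00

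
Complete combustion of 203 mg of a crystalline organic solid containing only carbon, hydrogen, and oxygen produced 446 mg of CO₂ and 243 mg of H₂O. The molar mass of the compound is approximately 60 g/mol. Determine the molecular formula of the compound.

C3H8O

mol C = 0.446 g CO₂ ÷ 44.009 g/mol = 0.01013 mol
mol H = 2 × 0.243 g H₂O ÷ 18.015 g/mol = 0.02698 mol
mass O = 0.203 − (0.1217 + 0.02719) = 0.05408 g → mol O = 0.05408 ÷ 15.999 = 0.003380 mol
Divide by the smallest (0.003380 mol): C 2.998, H 7.980, O 1.000
Empirical formula: C3H8O
Empirical-formula mass = 60.10 g/mol; 60 ÷ 60.10 ≈ 1, so the molecular formula is C3H8O.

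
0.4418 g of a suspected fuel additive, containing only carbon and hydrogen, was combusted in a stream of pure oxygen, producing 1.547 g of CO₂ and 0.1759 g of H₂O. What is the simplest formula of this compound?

C9H5

mol C = 1.547 g CO₂ ÷ 44.009 g/mol = 0.035152 mol
mol H = 2 × 0.1759 g H₂O ÷ 18.015 g/mol = 0.019528 mol
Divide by the smallest (0.019528 mol): C 1.800, H 1.000
Multiplying each by 5 gives whole numbers: C 9.00, H 5.00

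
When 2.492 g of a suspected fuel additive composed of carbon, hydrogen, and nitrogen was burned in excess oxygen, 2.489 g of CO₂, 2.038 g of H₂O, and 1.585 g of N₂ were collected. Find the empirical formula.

CH4N2

mol C = 2.489 g CO₂ ÷ 44.009 g/mol = 0.056557 mol
mol H = 2 × 2.038 g H₂O ÷ 18.015 g/mol = 0.22626 mol
mol N = 2 × 1.585 g N₂ ÷ 28.014 g/mol = 0.11316 mol
Divide by the smallest (0.056557 mol): C 1.000, H 4.001, N 2.001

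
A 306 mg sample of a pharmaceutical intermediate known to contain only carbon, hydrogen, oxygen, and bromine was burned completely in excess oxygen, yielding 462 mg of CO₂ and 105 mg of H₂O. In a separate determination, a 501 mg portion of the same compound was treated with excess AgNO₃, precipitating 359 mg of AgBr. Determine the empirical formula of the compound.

mol C = 0.462 g CO₂ ÷ 44.009 g/mol = 0.01050 mol
mol H = 2 × 0.105 g H₂O ÷ 18.015 g/mol = 0.01166 mol
From the AgBr data: mol Br per gram of compound = (0.359 ÷ 187.772) ÷ 0.501 = 0.003816 mol/g, so in the 0.306 g combustion sample mol Br = 0.001168 mol
mass O = 0.306 − (0.1261 + 0.01175 + 0.09331) = 0.07485 g → mol O = 0.07485 ÷ 15.999 = 0.004679 mol
Divide by the smallest (0.001168 mol): C 8.990, H 9.982, Br 1.000, O 4.007

C9H10BrO4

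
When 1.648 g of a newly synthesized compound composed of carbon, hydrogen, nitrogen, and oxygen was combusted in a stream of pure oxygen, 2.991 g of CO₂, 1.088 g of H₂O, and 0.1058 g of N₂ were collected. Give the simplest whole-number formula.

mol C = 2.991 g CO₂ ÷ 44.009 g/mol = 0.067963 mol
mol H = 2 × 1.088 g H₂O ÷ 18.015 g/mol = 0.12079 mol
mol N = 2 × 0.1058 g N₂ ÷ 28.014 g/mol = 0.0075534 mol
mass O = 1.648 − (0.81631 + 0.12175 + 0.10580) = 0.60414 g → mol O = 0.60414 ÷ 15.999 = 0.037761 mol
Divide by the smallest (0.0075534 mol): C 8.998, H 15.991, N 1.000, O 4.999

C9H16NO5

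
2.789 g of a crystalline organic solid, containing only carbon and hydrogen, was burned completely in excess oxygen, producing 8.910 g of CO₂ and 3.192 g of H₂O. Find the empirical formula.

C4H7

mol C = 8.910 g CO₂ ÷ 44.009 g/mol = 0.20246 mol
mol H = 2 × 3.192 g H₂O ÷ 18.015 g/mol = 0.35437 mol
Divide by the smallest (0.20246 mol): C 1.000, H 1.750
Multiplying each by 4 gives whole numbers: C 4.00, H 7.00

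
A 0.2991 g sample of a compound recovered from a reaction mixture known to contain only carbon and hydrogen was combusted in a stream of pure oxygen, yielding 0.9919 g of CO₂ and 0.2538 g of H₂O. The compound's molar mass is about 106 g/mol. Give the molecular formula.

C8H10

mol C = 0.9919 g CO₂ ÷ 44.009 g/mol = 0.022539 mol
mol H = 2 × 0.2538 g H₂O ÷ 18.015 g/mol = 0.028177 mol
Divide by the smallest (0.022539 mol): C 1.000, H 1.250
Multiplying each by 4 gives whole numbers: C 4.00, H 5.00
Empirical formula: C4H5
Empirical-formula mass = 53.08 g/mol; 106 ÷ 53.08 ≈ 2, so the molecular formula is C8H10.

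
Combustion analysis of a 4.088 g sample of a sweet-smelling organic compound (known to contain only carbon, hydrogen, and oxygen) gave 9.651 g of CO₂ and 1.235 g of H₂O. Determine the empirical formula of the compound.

C8H5O3

mol C = 9.651 g CO₂ ÷ 44.009 g/mol = 0.21930 mol
mol H = 2 × 1.235 g H₂O ÷ 18.015 g/mol = 0.13711 mol
mass O = 4.088 − (2.6340 + 0.13820) = 1.3158 g → mol O = 1.3158 ÷ 15.999 = 0.082245 mol
Divide by the smallest (0.082245 mol): C 2.666, H 1.667, O 1.000
Multiplying each by 3 gives whole numbers: C 8.00, H 5.00, O 3.00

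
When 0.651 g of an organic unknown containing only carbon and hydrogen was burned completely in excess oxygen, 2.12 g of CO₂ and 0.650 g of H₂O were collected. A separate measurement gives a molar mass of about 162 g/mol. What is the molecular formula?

C12H18

mol C = 2.12 g CO₂ ÷ 44.009 g/mol = 0.04817 mol
mol H = 2 × 0.650 g H₂O ÷ 18.015 g/mol = 0.07216 mol
Divide by the smallest (0.04817 mol): C 1.000, H 1.498
Multiplying each by 2 gives whole numbers: C 2.00, H 3.00
Empirical formula: C2H3
Empirical-formula mass = 27.05 g/mol; 162 ÷ 27.05 ≈ 6, so the molecular formula is C12H18.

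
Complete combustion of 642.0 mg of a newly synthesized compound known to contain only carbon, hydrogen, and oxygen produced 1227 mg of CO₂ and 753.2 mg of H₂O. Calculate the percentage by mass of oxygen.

34.71%

mol C = 1.227 g CO₂ ÷ 44.009 g/mol = 0.027881 mol
mol H = 2 × 0.7532 g H₂O ÷ 18.015 g/mol = 0.083619 mol
mass O = 0.6420 − (0.33487 + 0.084288) = 0.22284 g → mol O = 0.22284 ÷ 15.999 = 0.013928 mol
mass % O = 0.22284 g ÷ 0.6420 g × 100%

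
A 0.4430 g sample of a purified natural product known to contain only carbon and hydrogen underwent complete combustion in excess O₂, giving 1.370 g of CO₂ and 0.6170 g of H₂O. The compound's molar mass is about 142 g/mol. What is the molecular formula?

C10H22

mol C = 1.370 g CO₂ ÷ 44.009 g/mol = 0.031130 mol
mol H = 2 × 0.6170 g H₂O ÷ 18.015 g/mol = 0.068498 mol
Divide by the smallest (0.031130 mol): C 1.000, H 2.200
Multiplying each by 5 gives whole numbers: C 5.00, H 11.00
Empirical formula: C5H11
Empirical-formula mass = 71.14 g/mol; 142 ÷ 71.14 ≈ 2, so the molecular formula is C10H22.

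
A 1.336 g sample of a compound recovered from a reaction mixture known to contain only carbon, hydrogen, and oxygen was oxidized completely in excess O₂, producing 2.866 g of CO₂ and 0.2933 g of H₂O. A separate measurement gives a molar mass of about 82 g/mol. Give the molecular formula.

C4H2O2

mol C = 2.866 g CO₂ ÷ 44.009 g/mol = 0.065123 mol
mol H = 2 × 0.2933 g H₂O ÷ 18.015 g/mol = 0.032562 mol
mass O = 1.336 − (0.78219 + 0.032822) = 0.52098 g → mol O = 0.52098 ÷ 15.999 = 0.032564 mol
Divide by the smallest (0.032562 mol): C 2.000, H 1.000, O 1.000
Empirical formula: C2HO
Empirical-formula mass = 41.03 g/mol; 82 ÷ 41.03 ≈ 2, so the molecular formula is C4H2O2.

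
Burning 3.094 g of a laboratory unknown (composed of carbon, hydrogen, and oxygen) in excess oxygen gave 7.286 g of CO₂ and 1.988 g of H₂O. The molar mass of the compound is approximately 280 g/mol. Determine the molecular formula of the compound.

mol C = 7.286 g CO₂ ÷ 44.009 g/mol = 0.16556 mol
mol H = 2 × 1.988 g H₂O ÷ 18.015 g/mol = 0.22070 mol
mass O = 3.094 − (1.9885 + 0.22247) = 0.88302 g → mol O = 0.88302 ÷ 15.999 = 0.055192 mol
Divide by the smallest (0.055192 mol): C 3.000, H 3.999, O 1.000
Empirical formula: C3H4O
Empirical-formula mass = 56.06 g/mol; 280 ÷ 56.06 ≈ 5, so the molecular formula is C15H20O5.

C15H20O5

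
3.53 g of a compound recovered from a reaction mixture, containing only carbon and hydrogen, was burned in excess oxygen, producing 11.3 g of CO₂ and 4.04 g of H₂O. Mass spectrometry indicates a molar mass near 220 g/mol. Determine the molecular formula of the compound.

C16H28

mol C = 11.3 g CO₂ ÷ 44.009 g/mol = 0.2568 mol
mol H = 2 × 4.04 g H₂O ÷ 18.015 g/mol = 0.4485 mol
Divide by the smallest (0.2568 mol): C 1.000, H 1.747
Multiplying each by 4 gives whole numbers: C 4.00, H 6.99
Empirical formula: C4H7
Empirical-formula mass = 55.10 g/mol; 220 ÷ 55.10 ≈ 4, so the molecular formula is C16H28.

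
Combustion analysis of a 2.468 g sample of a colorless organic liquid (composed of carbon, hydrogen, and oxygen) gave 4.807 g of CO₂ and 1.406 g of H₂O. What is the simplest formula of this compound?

C7H10O4

mol C = 4.807 g CO₂ ÷ 44.009 g/mol = 0.10923 mol
mol H = 2 × 1.406 g H₂O ÷ 18.015 g/mol = 0.15609 mol
mass O = 2.468 − (1.3119 + 0.15734) = 0.99873 g → mol O = 0.99873 ÷ 15.999 = 0.062424 mol
Divide by the smallest (0.062424 mol): C 1.750, H 2.501, O 1.000
Multiplying each by 4 gives whole numbers: C 7.00, H 10.00, O 4.00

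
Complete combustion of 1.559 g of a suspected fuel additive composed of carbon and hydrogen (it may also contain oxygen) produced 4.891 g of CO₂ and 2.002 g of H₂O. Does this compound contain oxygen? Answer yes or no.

no

mol C = 4.891 g CO₂ ÷ 44.009 g/mol = 0.11114 mol
mol H = 2 × 2.002 g H₂O ÷ 18.015 g/mol = 0.22226 mol
C and H together account for 1.5589 g — essentially the entire 1.559 g sample — so the compound contains no oxygen.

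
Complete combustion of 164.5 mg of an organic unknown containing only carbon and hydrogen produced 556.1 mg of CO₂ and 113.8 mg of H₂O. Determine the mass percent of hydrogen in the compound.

mol C = 0.5561 g CO₂ ÷ 44.009 g/mol = 0.012636 mol
mol H = 2 × 0.1138 g H₂O ÷ 18.015 g/mol = 0.012634 mol
mass % H = 0.012735 g ÷ 0.1645 g × 100%

7.74%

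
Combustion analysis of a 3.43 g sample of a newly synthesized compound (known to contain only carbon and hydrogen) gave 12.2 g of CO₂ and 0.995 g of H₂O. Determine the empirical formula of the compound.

mol C = 12.2 g CO₂ ÷ 44.009 g/mol = 0.2772 mol
mol H = 2 × 0.995 g H₂O ÷ 18.015 g/mol = 0.1105 mol
Divide by the smallest (0.1105 mol): C 2.510, H 1.000
Multiplying each by 2 gives whole numbers: C 5.02, H 2.00

C5H2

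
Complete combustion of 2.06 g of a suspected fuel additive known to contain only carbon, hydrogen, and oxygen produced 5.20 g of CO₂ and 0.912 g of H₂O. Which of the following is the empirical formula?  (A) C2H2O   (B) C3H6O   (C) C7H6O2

mol C = 5.20 g CO₂ ÷ 44.009 g/mol = 0.1182 mol
mol H = 2 × 0.912 g H₂O ÷ 18.015 g/mol = 0.1012 mol
mass O = 2.06 − (1.419 + 0.1021) = 0.5387 g → mol O = 0.5387 ÷ 15.999 = 0.03367 mol
Divide by the smallest (0.03367 mol): C 3.509, H 3.007, O 1.000
Multiplying each by 2 gives whole numbers: C 7.02, H 6.01, O 2.00

(C) C7H6O2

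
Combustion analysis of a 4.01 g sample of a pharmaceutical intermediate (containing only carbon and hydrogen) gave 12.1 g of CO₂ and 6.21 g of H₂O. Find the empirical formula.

mol C = 12.1 g CO₂ ÷ 44.009 g/mol = 0.2749 mol
mol H = 2 × 6.21 g H₂O ÷ 18.015 g/mol = 0.6894 mol
Divide by the smallest (0.2749 mol): C 1.000, H 2.508
Multiplying each by 2 gives whole numbers: C 2.00, H 5.02

C2H5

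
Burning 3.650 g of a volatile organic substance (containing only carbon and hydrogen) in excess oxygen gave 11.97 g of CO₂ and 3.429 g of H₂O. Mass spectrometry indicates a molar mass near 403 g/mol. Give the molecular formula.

C30H42

mol C = 11.97 g CO₂ ÷ 44.009 g/mol = 0.27199 mol
mol H = 2 × 3.429 g H₂O ÷ 18.015 g/mol = 0.38068 mol
Divide by the smallest (0.27199 mol): C 1.000, H 1.400
Multiplying each by 5 gives whole numbers: C 5.00, H 7.00
Empirical formula: C5H7
Empirical-formula mass = 67.11 g/mol; 403 ÷ 67.11 ≈ 6, so the molecular formula is C30H42.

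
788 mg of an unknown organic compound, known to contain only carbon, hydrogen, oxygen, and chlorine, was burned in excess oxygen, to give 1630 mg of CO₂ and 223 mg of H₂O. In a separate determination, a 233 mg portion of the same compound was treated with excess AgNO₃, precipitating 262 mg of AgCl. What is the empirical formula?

mol C = 1.63 g CO₂ ÷ 44.009 g/mol = 0.03704 mol
mol H = 2 × 0.223 g H₂O ÷ 18.015 g/mol = 0.02476 mol
From the AgCl data: mol Cl per gram of compound = (0.262 ÷ 143.318) ÷ 0.233 = 0.007846 mol/g, so in the 0.788 g combustion sample mol Cl = 0.006183 mol
mass O = 0.788 − (0.4449 + 0.02496 + 0.2192) = 0.09901 g → mol O = 0.09901 ÷ 15.999 = 0.006189 mol
Divide by the smallest (0.006183 mol): C 5.991, H 4.004, Cl 1.000, O 1.001

C6H4ClO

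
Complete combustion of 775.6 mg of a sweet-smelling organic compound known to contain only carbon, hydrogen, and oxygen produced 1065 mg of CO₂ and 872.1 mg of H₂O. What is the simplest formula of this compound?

CH4O

mol C = 1.065 g CO₂ ÷ 44.009 g/mol = 0.024200 mol
mol H = 2 × 0.8721 g H₂O ÷ 18.015 g/mol = 0.096819 mol
mass O = 0.7756 − (0.29066 + 0.097594) = 0.38734 g → mol O = 0.38734 ÷ 15.999 = 0.024211 mol
Divide by the smallest (0.024200 mol): C 1.000, H 4.001, O 1.000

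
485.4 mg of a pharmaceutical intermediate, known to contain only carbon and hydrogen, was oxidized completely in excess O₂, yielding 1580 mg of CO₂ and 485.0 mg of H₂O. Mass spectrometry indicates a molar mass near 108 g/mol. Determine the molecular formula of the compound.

mol C = 1.580 g CO₂ ÷ 44.009 g/mol = 0.035902 mol
mol H = 2 × 0.4850 g H₂O ÷ 18.015 g/mol = 0.053844 mol
Divide by the smallest (0.035902 mol): C 1.000, H 1.500
Multiplying each by 2 gives whole numbers: C 2.00, H 3.00
Empirical formula: C2H3
Empirical-formula mass = 27.05 g/mol; 108 ÷ 27.05 ≈ 4, so the molecular formula is C8H12.

C8H12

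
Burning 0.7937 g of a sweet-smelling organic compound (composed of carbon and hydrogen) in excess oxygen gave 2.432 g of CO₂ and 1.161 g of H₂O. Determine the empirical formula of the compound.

mol C = 2.432 g CO₂ ÷ 44.009 g/mol = 0.055261 mol
mol H = 2 × 1.161 g H₂O ÷ 18.015 g/mol = 0.12889 mol
Divide by the smallest (0.055261 mol): C 1.000, H 2.332
Multiplying each by 3 gives whole numbers: C 3.00, H 7.00

C3H7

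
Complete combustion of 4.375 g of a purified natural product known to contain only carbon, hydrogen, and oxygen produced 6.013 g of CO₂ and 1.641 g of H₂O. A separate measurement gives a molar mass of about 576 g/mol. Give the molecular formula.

mol C = 6.013 g CO₂ ÷ 44.009 g/mol = 0.13663 mol
mol H = 2 × 1.641 g H₂O ÷ 18.015 g/mol = 0.18218 mol
mass O = 4.375 − (1.6411 + 0.18364) = 2.5503 g → mol O = 2.5503 ÷ 15.999 = 0.15940 mol
Divide by the smallest (0.13663 mol): C 1.000, H 1.333, O 1.167
Multiplying each by 6 gives whole numbers: C 6.00, H 8.00, O 7.00
Empirical formula: C6H8O7
Empirical-formula mass = 192.12 g/mol; 576 ÷ 192.12 ≈ 3, so the molecular formula is C18H24O21.

C18H24O21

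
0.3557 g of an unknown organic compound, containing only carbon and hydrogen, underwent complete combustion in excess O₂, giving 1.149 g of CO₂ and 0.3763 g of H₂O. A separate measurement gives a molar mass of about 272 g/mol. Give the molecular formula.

mol C = 1.149 g CO₂ ÷ 44.009 g/mol = 0.026108 mol
mol H = 2 × 0.3763 g H₂O ÷ 18.015 g/mol = 0.041776 mol
Divide by the smallest (0.026108 mol): C 1.000, H 1.600
Multiplying each by 5 gives whole numbers: C 5.00, H 8.00
Empirical formula: C5H8
Empirical-formula mass = 68.12 g/mol; 272 ÷ 68.12 ≈ 4, so the molecular formula is C20H32.

C20H32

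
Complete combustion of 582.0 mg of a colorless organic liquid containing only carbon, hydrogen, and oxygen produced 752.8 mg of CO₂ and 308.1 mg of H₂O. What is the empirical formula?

mol C = 0.7528 g CO₂ ÷ 44.009 g/mol = 0.017106 mol
mol H = 2 × 0.3081 g H₂O ÷ 18.015 g/mol = 0.034205 mol
mass O = 0.5820 − (0.20546 + 0.034478) = 0.34207 g → mol O = 0.34207 ÷ 15.999 = 0.021380 mol
Divide by the smallest (0.017106 mol): C 1.000, H 2.000, O 1.250
Multiplying each by 4 gives whole numbers: C 4.00, H 8.00, O 5.00

C4H8O5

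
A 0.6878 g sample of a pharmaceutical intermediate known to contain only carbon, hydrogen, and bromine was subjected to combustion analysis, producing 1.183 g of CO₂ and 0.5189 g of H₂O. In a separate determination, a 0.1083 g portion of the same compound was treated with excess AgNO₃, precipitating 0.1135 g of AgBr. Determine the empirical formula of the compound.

mol C = 1.183 g CO₂ ÷ 44.009 g/mol = 0.026881 mol
mol H = 2 × 0.5189 g H₂O ÷ 18.015 g/mol = 0.057608 mol
From the AgBr data: mol Br per gram of compound = (0.1135 ÷ 187.772) ÷ 0.1083 = 0.0055813 mol/g, so in the 0.6878 g combustion sample mol Br = 0.0038388 mol
Divide by the smallest (0.0038388 mol): C 7.002, H 15.007, Br 1.000

C7H15Br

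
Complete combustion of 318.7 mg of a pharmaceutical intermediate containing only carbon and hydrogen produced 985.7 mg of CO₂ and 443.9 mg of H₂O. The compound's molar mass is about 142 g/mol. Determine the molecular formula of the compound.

C10H22

mol C = 0.9857 g CO₂ ÷ 44.009 g/mol = 0.022398 mol
mol H = 2 × 0.4439 g H₂O ÷ 18.015 g/mol = 0.049281 mol
Divide by the smallest (0.022398 mol): C 1.000, H 2.200
Multiplying each by 5 gives whole numbers: C 5.00, H 11.00
Empirical formula: C5H11
Empirical-formula mass = 71.14 g/mol; 142 ÷ 71.14 ≈ 2, so the molecular formula is C10H22.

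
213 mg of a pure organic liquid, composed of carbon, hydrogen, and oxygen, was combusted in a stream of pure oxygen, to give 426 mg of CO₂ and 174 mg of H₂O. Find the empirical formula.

C2H4O

mol C = 0.426 g CO₂ ÷ 44.009 g/mol = 0.009680 mol
mol H = 2 × 0.174 g H₂O ÷ 18.015 g/mol = 0.01932 mol
mass O = 0.213 − (0.1163 + 0.01947) = 0.07726 g → mol O = 0.07726 ÷ 15.999 = 0.004829 mol
Divide by the smallest (0.004829 mol): C 2.004, H 4.000, O 1.000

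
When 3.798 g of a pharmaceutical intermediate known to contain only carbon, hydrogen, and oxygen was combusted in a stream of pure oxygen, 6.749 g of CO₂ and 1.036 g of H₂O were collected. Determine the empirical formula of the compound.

mol C = 6.749 g CO₂ ÷ 44.009 g/mol = 0.15335 mol
mol H = 2 × 1.036 g H₂O ÷ 18.015 g/mol = 0.11502 mol
mass O = 3.798 − (1.8419 + 0.11594) = 1.8401 g → mol O = 1.8401 ÷ 15.999 = 0.11501 mol
Divide by the smallest (0.11501 mol): C 1.333, H 1.000, O 1.000
Multiplying each by 3 gives whole numbers: C 4.00, H 3.00, O 3.00

C4H3O3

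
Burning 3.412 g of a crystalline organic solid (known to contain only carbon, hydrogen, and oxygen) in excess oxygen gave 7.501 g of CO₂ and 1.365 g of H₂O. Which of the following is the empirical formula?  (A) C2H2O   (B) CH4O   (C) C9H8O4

(C) C9H8O4

mol C = 7.501 g CO₂ ÷ 44.009 g/mol = 0.17044 mol
mol H = 2 × 1.365 g H₂O ÷ 18.015 g/mol = 0.15154 mol
mass O = 3.412 − (2.0472 + 0.15275) = 1.2121 g → mol O = 1.2121 ÷ 15.999 = 0.075759 mol
Divide by the smallest (0.075759 mol): C 2.250, H 2.000, O 1.000
Multiplying each by 4 gives whole numbers: C 9.00, H 8.00, O 4.00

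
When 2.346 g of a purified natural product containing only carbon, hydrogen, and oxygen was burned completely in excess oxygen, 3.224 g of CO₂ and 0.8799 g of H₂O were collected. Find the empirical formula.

mol C = 3.224 g CO₂ ÷ 44.009 g/mol = 0.073258 mol
mol H = 2 × 0.8799 g H₂O ÷ 18.015 g/mol = 0.097685 mol
mass O = 2.346 − (0.87990 + 0.098467) = 1.3676 g → mol O = 1.3676 ÷ 15.999 = 0.085482 mol
Divide by the smallest (0.073258 mol): C 1.000, H 1.333, O 1.167
Multiplying each by 6 gives whole numbers: C 6.00, H 8.00, O 7.00

C6H8O7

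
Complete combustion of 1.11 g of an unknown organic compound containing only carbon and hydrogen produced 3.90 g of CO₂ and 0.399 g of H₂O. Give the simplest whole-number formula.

C2H

mol C = 3.90 g CO₂ ÷ 44.009 g/mol = 0.08862 mol
mol H = 2 × 0.399 g H₂O ÷ 18.015 g/mol = 0.04430 mol
Divide by the smallest (0.04430 mol): C 2.001, H 1.000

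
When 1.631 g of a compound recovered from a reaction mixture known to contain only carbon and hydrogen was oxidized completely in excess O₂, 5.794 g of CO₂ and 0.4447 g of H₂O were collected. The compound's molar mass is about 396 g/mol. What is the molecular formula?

C32H12

mol C = 5.794 g CO₂ ÷ 44.009 g/mol = 0.13165 mol
mol H = 2 × 0.4447 g H₂O ÷ 18.015 g/mol = 0.049370 mol
Divide by the smallest (0.049370 mol): C 2.667, H 1.000
Multiplying each by 3 gives whole numbers: C 8.00, H 3.00
Empirical formula: C8H3
Empirical-formula mass = 99.11 g/mol; 396 ÷ 99.11 ≈ 4, so the molecular formula is C32H12.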